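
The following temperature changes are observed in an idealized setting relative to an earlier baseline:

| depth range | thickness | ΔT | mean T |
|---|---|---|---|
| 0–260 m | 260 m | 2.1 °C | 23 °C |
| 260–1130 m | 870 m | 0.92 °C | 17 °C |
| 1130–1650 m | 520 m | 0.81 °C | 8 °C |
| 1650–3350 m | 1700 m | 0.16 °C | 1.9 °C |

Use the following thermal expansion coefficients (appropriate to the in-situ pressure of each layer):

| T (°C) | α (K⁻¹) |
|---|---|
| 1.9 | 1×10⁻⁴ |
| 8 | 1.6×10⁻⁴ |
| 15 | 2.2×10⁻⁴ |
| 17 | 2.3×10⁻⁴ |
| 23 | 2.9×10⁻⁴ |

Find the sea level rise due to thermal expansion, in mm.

Layer 1 at 23 °C → α = 2.9×10⁻⁴ K⁻¹
Layer 2 at 17 °C → α = 2.3×10⁻⁴ K⁻¹
Layer 3 at 8 °C → α = 1.6×10⁻⁴ K⁻¹
Layer 4 at 1.9 °C → α = 1×10⁻⁴ K⁻¹
2.1 × 260 × 2.9×10⁻⁴ = 0.15834 m
260–1130 m: 2.3×10⁻⁴ × 0.92 × 870 = 0.184092 m
0.81 × 520 × 1.6×10⁻⁴ = 0.067392 m
0.16 × 1700 × 1×10⁻⁴ = 0.02720 m
Δh = 0.15834 + 0.184092 + 0.067392 + 0.02720 = 0.437024 m

Δh = 437 mm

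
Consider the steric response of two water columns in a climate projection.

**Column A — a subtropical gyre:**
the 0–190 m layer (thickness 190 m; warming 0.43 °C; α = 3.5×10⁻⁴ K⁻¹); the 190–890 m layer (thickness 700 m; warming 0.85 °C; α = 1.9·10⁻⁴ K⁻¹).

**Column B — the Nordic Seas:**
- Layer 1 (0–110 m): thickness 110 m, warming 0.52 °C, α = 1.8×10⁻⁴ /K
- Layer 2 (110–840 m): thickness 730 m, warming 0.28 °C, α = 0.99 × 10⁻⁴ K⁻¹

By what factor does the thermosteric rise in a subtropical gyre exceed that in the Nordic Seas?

A Layer 1: 3.5×10⁻⁴ × 190 × 0.43 = 0.028595 m
A 1.9×10⁻⁴ × 700 × 0.85 = 0.11305 m
A total: 0.141645 m
B 0–110 m: 110 × 0.52 × 1.8×10⁻⁴ = 0.010296 m
B Layer 2: 0.99×10⁻⁴ × 0.28 × 730 = 0.0202356 m
B total: 0.0305316 m
Ratio: 0.141645 / 0.0305316 ≈ 4.639

≈ 4.64×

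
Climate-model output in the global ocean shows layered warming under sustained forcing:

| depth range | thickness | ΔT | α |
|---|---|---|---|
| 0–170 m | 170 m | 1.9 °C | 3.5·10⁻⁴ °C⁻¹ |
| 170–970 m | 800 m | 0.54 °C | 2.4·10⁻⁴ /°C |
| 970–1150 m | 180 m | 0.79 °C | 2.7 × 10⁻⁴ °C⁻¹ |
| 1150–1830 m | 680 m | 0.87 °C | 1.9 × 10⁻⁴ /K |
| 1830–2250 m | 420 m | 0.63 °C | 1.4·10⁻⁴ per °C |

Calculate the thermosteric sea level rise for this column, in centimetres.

1.9 × 170 × 3.5×10⁻⁴ = 0.11305 m
0.54 × 800 × 2.4×10⁻⁴ = 0.10368 m
970–1150 m: 180 × 2.7×10⁻⁴ × 0.79 = 0.038394 m
1150–1830 m: 1.9×10⁻⁴ × 0.87 × 680 = 0.112404 m
1830–2250 m: 0.63 × 420 × 1.4×10⁻⁴ = 0.037044 m
Δh = 0.11305 + 0.10368 + 0.038394 + 0.112404 + 0.037044 = 0.404572 m ≈ 40.5 cm

40.5 cm of thermosteric rise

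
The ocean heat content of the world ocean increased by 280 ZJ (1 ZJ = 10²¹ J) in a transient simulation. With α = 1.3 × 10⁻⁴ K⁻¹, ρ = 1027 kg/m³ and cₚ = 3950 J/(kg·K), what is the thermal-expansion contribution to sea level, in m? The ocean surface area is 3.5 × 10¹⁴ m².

Per unit area: Q = 280×10²¹ / (3.5×10¹⁴) = 8×10⁸ J/m²
Δh = αQ/(ρcₚ) = 1.3×10⁻⁴ × 8×10⁸ / (1027 × 3950) ≈ 0.025637 m

0.0256 m of thermosteric rise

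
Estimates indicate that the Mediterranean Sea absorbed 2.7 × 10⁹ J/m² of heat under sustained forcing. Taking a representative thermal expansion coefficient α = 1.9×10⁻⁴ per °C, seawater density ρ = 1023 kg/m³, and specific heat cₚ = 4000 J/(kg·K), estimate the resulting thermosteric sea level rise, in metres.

about 0.125 m

Δh = αQ/(ρcₚ) = 1.9×10⁻⁴ × 2.7×10⁹ / (1023 × 4000) ≈ 0.12537 m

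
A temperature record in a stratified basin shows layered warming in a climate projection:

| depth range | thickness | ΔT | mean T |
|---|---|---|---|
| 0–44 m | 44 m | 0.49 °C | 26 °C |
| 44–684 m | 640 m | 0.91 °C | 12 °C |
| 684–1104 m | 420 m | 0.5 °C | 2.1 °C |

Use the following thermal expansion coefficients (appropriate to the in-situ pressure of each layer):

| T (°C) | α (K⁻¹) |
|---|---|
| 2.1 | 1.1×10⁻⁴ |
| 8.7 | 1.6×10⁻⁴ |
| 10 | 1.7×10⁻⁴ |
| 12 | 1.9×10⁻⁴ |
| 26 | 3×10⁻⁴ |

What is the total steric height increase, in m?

about 0.140 m

Layer 1 at 26 °C → α = 3×10⁻⁴ K⁻¹
Layer 2 at 12 °C → α = 1.9×10⁻⁴ K⁻¹
Layer 3 at 2.1 °C → α = 1.1×10⁻⁴ K⁻¹
44 × 0.49 × 3×10⁻⁴ = 0.006468 m
1.9×10⁻⁴ × 640 × 0.91 = 0.110656 m
0.5 × 420 × 1.1×10⁻⁴ = 0.02310 m
Δh = 0.006468 + 0.110656 + 0.02310 = 0.140224 m ≈ 0.140 m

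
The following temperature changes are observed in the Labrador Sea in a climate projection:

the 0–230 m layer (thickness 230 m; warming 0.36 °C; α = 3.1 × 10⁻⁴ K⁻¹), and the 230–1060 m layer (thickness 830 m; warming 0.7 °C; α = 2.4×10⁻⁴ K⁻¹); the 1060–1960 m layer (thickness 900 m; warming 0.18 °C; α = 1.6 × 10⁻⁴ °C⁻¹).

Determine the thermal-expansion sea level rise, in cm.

19.1 cm

0–230 m: 0.36 × 230 × 3.1×10⁻⁴ = 0.025668 m
Layer 2: 2.4×10⁻⁴ × 830 × 0.7 = 0.13944 m
Layer 3: 1.6×10⁻⁴ × 900 × 0.18 = 0.02592 m
Δh = 0.025668 + 0.13944 + 0.02592 = 0.191028 m ≈ 19.1 cm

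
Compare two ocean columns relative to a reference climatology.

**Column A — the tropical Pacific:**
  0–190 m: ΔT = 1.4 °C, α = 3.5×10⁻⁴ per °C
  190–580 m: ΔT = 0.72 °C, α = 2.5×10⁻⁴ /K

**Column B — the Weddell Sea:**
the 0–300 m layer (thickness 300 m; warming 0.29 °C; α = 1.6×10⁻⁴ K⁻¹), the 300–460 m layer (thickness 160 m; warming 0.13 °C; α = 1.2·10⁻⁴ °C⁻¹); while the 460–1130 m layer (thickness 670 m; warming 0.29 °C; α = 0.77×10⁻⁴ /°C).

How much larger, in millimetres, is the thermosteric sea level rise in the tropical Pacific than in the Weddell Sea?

132 mm

A 190 × 1.4 × 3.5×10⁻⁴ = 0.09310 m
A Layer 2: 2.5×10⁻⁴ × 390 × 0.72 = 0.07020 m
A total: 0.16330 m
B Layer 1: 1.6×10⁻⁴ × 300 × 0.29 = 0.01392 m
B 300–460 m: 0.13 × 160 × 1.2×10⁻⁴ = 0.002496 m
B 0.29 × 0.77×10⁻⁴ × 670 = 0.0149611 m
B total: 0.0313771 m
Difference: 0.16330 − 0.0313771 = 0.1319229 m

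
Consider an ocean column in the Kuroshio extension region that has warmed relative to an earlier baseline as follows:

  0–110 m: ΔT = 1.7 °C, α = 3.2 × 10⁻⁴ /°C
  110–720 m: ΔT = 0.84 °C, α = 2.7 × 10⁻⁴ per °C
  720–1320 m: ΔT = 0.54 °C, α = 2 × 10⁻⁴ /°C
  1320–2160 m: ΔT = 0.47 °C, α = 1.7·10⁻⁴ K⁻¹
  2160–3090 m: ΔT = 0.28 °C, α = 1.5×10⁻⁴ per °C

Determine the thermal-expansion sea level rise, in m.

3.2×10⁻⁴ × 110 × 1.7 = 0.05984 m
110–720 m: 2.7×10⁻⁴ × 0.84 × 610 = 0.138348 m
0.54 × 2×10⁻⁴ × 600 = 0.06480 m
0.47 × 840 × 1.7×10⁻⁴ = 0.067116 m
0.28 × 1.5×10⁻⁴ × 930 = 0.03906 m
Δh = 0.05984 + 0.138348 + 0.06480 + 0.067116 + 0.03906 = 0.369164 m

0.369 m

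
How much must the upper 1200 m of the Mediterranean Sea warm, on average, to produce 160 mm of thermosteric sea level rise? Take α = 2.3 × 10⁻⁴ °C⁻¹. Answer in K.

ΔT ≈ 0.580 K

ΔT = Δh/(αH) = 0.16 / (2.3×10⁻⁴ × 1200) ≈ 0.5797 K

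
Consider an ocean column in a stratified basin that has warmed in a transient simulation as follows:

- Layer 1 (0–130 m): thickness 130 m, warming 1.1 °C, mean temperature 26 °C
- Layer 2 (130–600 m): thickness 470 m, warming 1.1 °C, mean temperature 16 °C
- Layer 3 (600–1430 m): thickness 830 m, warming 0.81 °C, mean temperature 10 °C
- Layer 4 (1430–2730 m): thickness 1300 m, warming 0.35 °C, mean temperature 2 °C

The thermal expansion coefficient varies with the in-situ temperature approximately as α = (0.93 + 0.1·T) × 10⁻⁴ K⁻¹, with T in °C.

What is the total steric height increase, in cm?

Δh = 36.2 cm

Layer 1: α = (0.93 + 0.1×26)×10⁻⁴ = 3.53×10⁻⁴ K⁻¹
Layer 2: α = (0.93 + 0.1×16)×10⁻⁴ = 2.53×10⁻⁴ K⁻¹
Layer 3: α = (0.93 + 0.1×10)×10⁻⁴ = 1.93×10⁻⁴ K⁻¹
Layer 4: α = (0.93 + 0.1×2)×10⁻⁴ = 1.13×10⁻⁴ K⁻¹
0–130 m: 1.1 × 3.53×10⁻⁴ × 130 = 0.050479 m
2.53×10⁻⁴ × 470 × 1.1 = 0.130801 m
Layer 3: 1.93×10⁻⁴ × 830 × 0.81 = 0.1297539 m
1430–2730 m: 0.35 × 1.13×10⁻⁴ × 1300 = 0.051415 m
Δh = 0.050479 + 0.130801 + 0.1297539 + 0.051415 = 0.3624489 m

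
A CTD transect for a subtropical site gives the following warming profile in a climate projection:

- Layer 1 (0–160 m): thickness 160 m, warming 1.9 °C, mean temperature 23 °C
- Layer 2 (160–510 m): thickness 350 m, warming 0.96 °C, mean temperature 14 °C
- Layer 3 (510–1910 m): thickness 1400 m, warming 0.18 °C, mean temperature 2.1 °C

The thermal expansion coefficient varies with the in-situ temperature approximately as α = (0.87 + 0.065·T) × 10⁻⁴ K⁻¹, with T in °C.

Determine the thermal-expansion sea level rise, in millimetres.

Δh = 157 mm

Layer 1: α = (0.87 + 0.065×23)×10⁻⁴ = 2.365×10⁻⁴ K⁻¹
Layer 2: α = (0.87 + 0.065×14)×10⁻⁴ = 1.78×10⁻⁴ K⁻¹
Layer 3: α = (0.87 + 0.065×2.1)×10⁻⁴ = 1.0065×10⁻⁴ K⁻¹
2.365×10⁻⁴ × 160 × 1.9 = 0.071896 m
Layer 2: 1.78×10⁻⁴ × 0.96 × 350 = 0.059808 m
Layer 3: 1.0065×10⁻⁴ × 0.18 × 1400 = 0.0253638 m
Δh = 0.071896 + 0.059808 + 0.0253638 = 0.1570678 m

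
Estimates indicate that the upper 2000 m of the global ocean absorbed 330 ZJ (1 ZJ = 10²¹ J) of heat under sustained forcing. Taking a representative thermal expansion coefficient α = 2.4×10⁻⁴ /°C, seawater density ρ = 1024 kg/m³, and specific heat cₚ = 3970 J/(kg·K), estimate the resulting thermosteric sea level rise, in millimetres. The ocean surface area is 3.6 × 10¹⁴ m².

Δh = 54.1 mm

Per unit area: Q = 330×10²¹ / (3.6×10¹⁴) ≈ 9.167×10⁸ J/m²
Δh = αQ/(ρcₚ) = 2.4×10⁻⁴ × 9.167×10⁸ / (1024 × 3970) ≈ 0.054119 m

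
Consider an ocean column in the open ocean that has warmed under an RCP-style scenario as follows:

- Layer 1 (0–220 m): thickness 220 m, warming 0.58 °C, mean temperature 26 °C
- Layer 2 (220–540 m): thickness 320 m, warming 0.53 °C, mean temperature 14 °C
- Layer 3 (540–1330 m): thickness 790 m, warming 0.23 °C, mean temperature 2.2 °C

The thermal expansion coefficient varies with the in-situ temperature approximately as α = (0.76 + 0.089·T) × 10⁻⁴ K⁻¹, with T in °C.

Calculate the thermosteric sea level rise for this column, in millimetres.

Layer 1: α = (0.76 + 0.089×26)×10⁻⁴ = 3.074×10⁻⁴ K⁻¹
Layer 2: α = (0.76 + 0.089×14)×10⁻⁴ = 2.006×10⁻⁴ K⁻¹
Layer 3: α = (0.76 + 0.089×2.2)×10⁻⁴ = 0.9558×10⁻⁴ K⁻¹
0–220 m: 3.074×10⁻⁴ × 220 × 0.58 = 0.03922424 m
Layer 2: 2.006×10⁻⁴ × 0.53 × 320 = 0.03402176 m
Layer 3: 0.23 × 0.9558×10⁻⁴ × 790 = 0.017366886 m
Δh = 0.03922424 + 0.03402176 + 0.017366886 = 0.090612886 m

about 91 mm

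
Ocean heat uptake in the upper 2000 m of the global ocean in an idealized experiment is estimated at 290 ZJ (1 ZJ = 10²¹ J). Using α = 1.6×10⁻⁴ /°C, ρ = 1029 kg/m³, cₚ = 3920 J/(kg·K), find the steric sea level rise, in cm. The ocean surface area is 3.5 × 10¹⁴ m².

Δh = 3.3 cm

Per unit area: Q = 290×10²¹ / (3.5×10¹⁴) ≈ 8.286×10⁸ J/m²
Δh = αQ/(ρcₚ) = 1.6×10⁻⁴ × 8.286×10⁸ / (1029 × 3920) ≈ 0.032867 m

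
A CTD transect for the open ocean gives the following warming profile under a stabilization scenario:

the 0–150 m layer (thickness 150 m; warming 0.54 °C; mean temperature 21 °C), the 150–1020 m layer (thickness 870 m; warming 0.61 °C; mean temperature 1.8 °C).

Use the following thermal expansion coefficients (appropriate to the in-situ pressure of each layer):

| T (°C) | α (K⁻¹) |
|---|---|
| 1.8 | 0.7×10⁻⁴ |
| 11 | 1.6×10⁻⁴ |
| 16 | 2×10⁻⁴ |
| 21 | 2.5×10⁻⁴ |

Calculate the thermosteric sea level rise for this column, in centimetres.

5.74 cm

Layer 1 at 21 °C → α = 2.5×10⁻⁴ K⁻¹
Layer 2 at 1.8 °C → α = 0.7×10⁻⁴ K⁻¹
150 × 2.5×10⁻⁴ × 0.54 = 0.02025 m
870 × 0.61 × 0.7×10⁻⁴ = 0.037149 m
Δh = 0.02025 + 0.037149 = 0.057399 m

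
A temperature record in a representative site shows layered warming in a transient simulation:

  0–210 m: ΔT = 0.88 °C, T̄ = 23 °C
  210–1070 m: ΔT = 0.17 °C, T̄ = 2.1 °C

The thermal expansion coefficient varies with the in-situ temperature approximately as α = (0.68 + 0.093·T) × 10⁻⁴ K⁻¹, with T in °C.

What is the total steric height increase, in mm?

64.9 mm of thermosteric rise

Layer 1: α = (0.68 + 0.093×23)×10⁻⁴ = 2.819×10⁻⁴ K⁻¹
Layer 2: α = (0.68 + 0.093×2.1)×10⁻⁴ = 0.8753×10⁻⁴ K⁻¹
0.88 × 2.819×10⁻⁴ × 210 = 0.05209512 m
0.8753×10⁻⁴ × 0.17 × 860 = 0.012796886 m
Δh = 0.05209512 + 0.012796886 = 0.064892006 m ≈ 64.9 mm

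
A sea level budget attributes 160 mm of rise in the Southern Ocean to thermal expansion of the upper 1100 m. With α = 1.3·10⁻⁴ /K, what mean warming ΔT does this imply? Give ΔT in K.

1.1 K

ΔT = Δh/(αH) = 0.16 / (1.3×10⁻⁴ × 1100) ≈ 1.119 K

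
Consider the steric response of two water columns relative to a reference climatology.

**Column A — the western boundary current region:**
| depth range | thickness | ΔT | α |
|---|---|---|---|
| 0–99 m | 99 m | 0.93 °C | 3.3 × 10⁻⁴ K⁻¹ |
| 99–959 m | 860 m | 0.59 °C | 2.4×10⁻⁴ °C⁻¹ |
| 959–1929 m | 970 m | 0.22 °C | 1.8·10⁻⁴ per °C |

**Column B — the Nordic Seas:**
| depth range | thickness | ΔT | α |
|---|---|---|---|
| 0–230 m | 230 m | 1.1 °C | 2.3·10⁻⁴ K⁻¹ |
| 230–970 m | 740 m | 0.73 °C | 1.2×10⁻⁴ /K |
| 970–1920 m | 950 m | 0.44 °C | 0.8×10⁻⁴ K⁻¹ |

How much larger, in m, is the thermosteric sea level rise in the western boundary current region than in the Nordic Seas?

0.0341 m

A Layer 1: 3.3×10⁻⁴ × 0.93 × 99 = 0.0303831 m
A 99–959 m: 2.4×10⁻⁴ × 860 × 0.59 = 0.121776 m
A 1.8×10⁻⁴ × 0.22 × 970 = 0.038412 m
A total: 0.1905711 m
B 230 × 2.3×10⁻⁴ × 1.1 = 0.05819 m
B 230–970 m: 0.73 × 740 × 1.2×10⁻⁴ = 0.064824 m
B 970–1920 m: 0.8×10⁻⁴ × 950 × 0.44 = 0.03344 m
B total: 0.156454 m
Difference: 0.1905711 − 0.156454 = 0.0341171 m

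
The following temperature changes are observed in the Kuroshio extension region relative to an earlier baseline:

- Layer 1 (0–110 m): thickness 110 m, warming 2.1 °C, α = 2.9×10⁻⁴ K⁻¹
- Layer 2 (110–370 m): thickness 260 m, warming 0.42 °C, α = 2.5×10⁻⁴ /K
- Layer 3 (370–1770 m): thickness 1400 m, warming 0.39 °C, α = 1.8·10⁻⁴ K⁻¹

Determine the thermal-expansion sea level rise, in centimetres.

0–110 m: 2.9×10⁻⁴ × 110 × 2.1 = 0.06699 m
0.42 × 260 × 2.5×10⁻⁴ = 0.02730 m
Layer 3: 0.39 × 1.8×10⁻⁴ × 1400 = 0.09828 m
Δh = 0.06699 + 0.02730 + 0.09828 = 0.19257 m

Δh = 19.3 cm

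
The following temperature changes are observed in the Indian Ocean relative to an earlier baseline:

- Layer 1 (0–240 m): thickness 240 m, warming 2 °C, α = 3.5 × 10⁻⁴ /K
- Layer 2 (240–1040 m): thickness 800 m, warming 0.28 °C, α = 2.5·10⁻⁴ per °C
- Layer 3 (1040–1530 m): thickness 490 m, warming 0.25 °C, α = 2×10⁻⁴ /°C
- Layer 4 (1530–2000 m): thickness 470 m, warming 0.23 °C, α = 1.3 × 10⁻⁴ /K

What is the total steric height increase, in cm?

0–240 m: 3.5×10⁻⁴ × 2 × 240 = 0.16800 m
Layer 2: 800 × 0.28 × 2.5×10⁻⁴ = 0.05600 m
Layer 3: 0.25 × 490 × 2×10⁻⁴ = 0.02450 m
1.3×10⁻⁴ × 470 × 0.23 = 0.014053 m
Δh = 0.16800 + 0.05600 + 0.02450 + 0.014053 = 0.262553 m

26.3 cm of thermosteric rise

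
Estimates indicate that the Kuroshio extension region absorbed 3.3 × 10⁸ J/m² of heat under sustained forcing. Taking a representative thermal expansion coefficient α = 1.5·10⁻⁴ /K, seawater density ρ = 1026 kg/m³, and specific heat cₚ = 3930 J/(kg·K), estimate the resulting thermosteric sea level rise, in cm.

Δh = αQ/(ρcₚ) = 1.5×10⁻⁴ × 3.3×10⁸ / (1026 × 3930) ≈ 0.012276 m

Δh = 1.23 cm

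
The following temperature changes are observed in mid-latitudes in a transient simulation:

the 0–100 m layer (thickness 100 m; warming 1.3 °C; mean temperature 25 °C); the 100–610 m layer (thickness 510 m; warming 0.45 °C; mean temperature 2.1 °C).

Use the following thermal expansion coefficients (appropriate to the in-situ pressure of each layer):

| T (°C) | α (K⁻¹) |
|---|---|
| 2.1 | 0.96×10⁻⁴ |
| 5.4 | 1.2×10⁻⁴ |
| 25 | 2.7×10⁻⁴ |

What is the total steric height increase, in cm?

Δh = 5.71 cm

Layer 1 at 25 °C → α = 2.7×10⁻⁴ K⁻¹
Layer 2 at 2.1 °C → α = 0.96×10⁻⁴ K⁻¹
0–100 m: 100 × 1.3 × 2.7×10⁻⁴ = 0.03510 m
Layer 2: 0.96×10⁻⁴ × 0.45 × 510 = 0.022032 m
Δh = 0.03510 + 0.022032 = 0.057132 m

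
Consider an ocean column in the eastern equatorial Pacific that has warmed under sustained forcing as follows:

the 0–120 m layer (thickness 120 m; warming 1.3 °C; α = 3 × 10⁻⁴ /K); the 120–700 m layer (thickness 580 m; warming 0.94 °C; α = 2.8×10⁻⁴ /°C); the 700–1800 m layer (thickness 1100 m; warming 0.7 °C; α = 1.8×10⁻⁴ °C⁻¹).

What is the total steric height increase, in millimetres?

338 mm

120 × 1.3 × 3×10⁻⁴ = 0.04680 m
120–700 m: 2.8×10⁻⁴ × 580 × 0.94 = 0.152656 m
Layer 3: 1100 × 1.8×10⁻⁴ × 0.7 = 0.13860 m
Δh = 0.04680 + 0.152656 + 0.13860 = 0.338056 m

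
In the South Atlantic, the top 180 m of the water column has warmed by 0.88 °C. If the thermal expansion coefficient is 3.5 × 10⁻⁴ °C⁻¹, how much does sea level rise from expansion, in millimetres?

Δh = αΔT·H = 3.5×10⁻⁴ × 0.88 × 180 = 0.05544 m

55.4 mm of thermosteric rise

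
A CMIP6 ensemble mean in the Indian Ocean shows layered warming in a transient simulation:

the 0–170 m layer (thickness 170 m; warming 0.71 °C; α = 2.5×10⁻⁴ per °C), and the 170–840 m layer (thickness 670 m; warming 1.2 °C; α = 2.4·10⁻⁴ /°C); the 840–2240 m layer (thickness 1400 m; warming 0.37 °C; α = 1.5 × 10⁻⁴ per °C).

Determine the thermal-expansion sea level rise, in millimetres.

about 301 mm

0–170 m: 0.71 × 170 × 2.5×10⁻⁴ = 0.030175 m
170–840 m: 2.4×10⁻⁴ × 1.2 × 670 = 0.19296 m
840–2240 m: 1400 × 1.5×10⁻⁴ × 0.37 = 0.07770 m
Δh = 0.030175 + 0.19296 + 0.07770 = 0.300835 m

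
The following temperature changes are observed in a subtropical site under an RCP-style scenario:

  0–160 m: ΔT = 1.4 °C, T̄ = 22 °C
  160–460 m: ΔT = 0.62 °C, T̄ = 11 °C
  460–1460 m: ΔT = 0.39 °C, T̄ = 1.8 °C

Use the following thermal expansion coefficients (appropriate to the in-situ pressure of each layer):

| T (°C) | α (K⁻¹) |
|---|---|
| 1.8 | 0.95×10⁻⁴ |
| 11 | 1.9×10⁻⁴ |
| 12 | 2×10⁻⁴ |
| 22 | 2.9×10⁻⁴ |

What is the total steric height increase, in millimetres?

Δh ≈ 137 mm

Layer 1 at 22 °C → α = 2.9×10⁻⁴ K⁻¹
Layer 2 at 11 °C → α = 1.9×10⁻⁴ K⁻¹
Layer 3 at 1.8 °C → α = 0.95×10⁻⁴ K⁻¹
Layer 1: 2.9×10⁻⁴ × 1.4 × 160 = 0.06496 m
Layer 2: 1.9×10⁻⁴ × 300 × 0.62 = 0.03534 m
Layer 3: 0.39 × 1000 × 0.95×10⁻⁴ = 0.03705 m
Δh = 0.06496 + 0.03534 + 0.03705 = 0.13735 m ≈ 137 mm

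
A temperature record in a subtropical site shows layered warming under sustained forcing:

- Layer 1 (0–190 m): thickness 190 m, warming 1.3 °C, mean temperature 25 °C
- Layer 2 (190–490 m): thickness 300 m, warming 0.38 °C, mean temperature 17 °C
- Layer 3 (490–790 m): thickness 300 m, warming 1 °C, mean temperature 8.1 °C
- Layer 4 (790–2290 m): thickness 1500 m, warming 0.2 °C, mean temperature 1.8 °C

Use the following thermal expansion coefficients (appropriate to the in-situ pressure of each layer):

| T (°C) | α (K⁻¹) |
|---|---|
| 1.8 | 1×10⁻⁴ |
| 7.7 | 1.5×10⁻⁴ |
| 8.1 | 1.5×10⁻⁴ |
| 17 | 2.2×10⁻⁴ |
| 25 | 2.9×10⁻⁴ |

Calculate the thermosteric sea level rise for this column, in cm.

17 cm of thermosteric rise

Layer 1 at 25 °C → α = 2.9×10⁻⁴ K⁻¹
Layer 2 at 17 °C → α = 2.2×10⁻⁴ K⁻¹
Layer 3 at 8.1 °C → α = 1.5×10⁻⁴ K⁻¹
Layer 4 at 1.8 °C → α = 1×10⁻⁴ K⁻¹
2.9×10⁻⁴ × 1.3 × 190 = 0.07163 m
190–490 m: 0.38 × 300 × 2.2×10⁻⁴ = 0.02508 m
300 × 1.5×10⁻⁴ × 1 = 0.04500 m
Layer 4: 1×10⁻⁴ × 1500 × 0.2 = 0.03000 m
Δh = 0.07163 + 0.02508 + 0.04500 + 0.03000 = 0.17171 m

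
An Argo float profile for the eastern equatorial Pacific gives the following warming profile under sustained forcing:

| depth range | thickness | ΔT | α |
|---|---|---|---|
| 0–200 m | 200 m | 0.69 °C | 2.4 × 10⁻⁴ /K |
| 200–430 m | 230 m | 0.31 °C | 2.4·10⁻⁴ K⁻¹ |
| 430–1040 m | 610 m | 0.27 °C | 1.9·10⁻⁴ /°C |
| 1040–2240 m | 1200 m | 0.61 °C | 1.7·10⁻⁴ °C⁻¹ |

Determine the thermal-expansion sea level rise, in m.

Layer 1: 0.69 × 200 × 2.4×10⁻⁴ = 0.03312 m
230 × 2.4×10⁻⁴ × 0.31 = 0.017112 m
1.9×10⁻⁴ × 610 × 0.27 = 0.031293 m
1040–2240 m: 1.7×10⁻⁴ × 0.61 × 1200 = 0.12444 m
Δh = 0.03312 + 0.017112 + 0.031293 + 0.12444 = 0.205965 m ≈ 0.206 m

0.206 m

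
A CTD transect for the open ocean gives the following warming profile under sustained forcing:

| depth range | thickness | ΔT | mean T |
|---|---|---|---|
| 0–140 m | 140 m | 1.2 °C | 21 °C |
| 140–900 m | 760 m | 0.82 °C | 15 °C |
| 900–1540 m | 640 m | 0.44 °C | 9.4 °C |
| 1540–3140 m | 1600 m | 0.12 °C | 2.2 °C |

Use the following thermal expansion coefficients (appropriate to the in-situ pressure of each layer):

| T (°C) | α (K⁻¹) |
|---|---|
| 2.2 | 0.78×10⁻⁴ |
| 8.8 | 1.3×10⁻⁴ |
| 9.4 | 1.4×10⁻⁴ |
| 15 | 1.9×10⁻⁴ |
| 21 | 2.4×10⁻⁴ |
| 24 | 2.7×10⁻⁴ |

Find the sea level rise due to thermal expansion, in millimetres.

Δh ≈ 213 mm

Layer 1 at 21 °C → α = 2.4×10⁻⁴ K⁻¹
Layer 2 at 15 °C → α = 1.9×10⁻⁴ K⁻¹
Layer 3 at 9.4 °C → α = 1.4×10⁻⁴ K⁻¹
Layer 4 at 2.2 °C → α = 0.78×10⁻⁴ K⁻¹
0–140 m: 140 × 1.2 × 2.4×10⁻⁴ = 0.04032 m
760 × 0.82 × 1.9×10⁻⁴ = 0.118408 m
Layer 3: 0.44 × 1.4×10⁻⁴ × 640 = 0.039424 m
Layer 4: 1600 × 0.78×10⁻⁴ × 0.12 = 0.014976 m
Δh = 0.04032 + 0.118408 + 0.039424 + 0.014976 = 0.213128 m ≈ 213 mm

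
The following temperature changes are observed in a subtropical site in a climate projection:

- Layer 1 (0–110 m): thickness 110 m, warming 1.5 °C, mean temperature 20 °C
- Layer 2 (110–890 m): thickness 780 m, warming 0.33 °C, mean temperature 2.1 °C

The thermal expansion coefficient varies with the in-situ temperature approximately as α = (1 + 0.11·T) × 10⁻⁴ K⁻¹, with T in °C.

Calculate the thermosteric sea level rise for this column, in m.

Layer 1: α = (1 + 0.11×20)×10⁻⁴ = 3.2×10⁻⁴ K⁻¹
Layer 2: α = (1 + 0.11×2.1)×10⁻⁴ = 1.231×10⁻⁴ K⁻¹
Layer 1: 1.5 × 110 × 3.2×10⁻⁴ = 0.05280 m
110–890 m: 1.231×10⁻⁴ × 0.33 × 780 = 0.03168594 m
Δh = 0.05280 + 0.03168594 = 0.08448594 m ≈ 0.0845 m

about 0.0845 m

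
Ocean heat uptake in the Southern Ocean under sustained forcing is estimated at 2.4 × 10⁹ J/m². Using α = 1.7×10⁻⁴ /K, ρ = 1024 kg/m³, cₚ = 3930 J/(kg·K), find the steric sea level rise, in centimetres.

Δh = αQ/(ρcₚ) = 1.7×10⁻⁴ × 2.4×10⁹ / (1024 × 3930) ≈ 0.10138 m

10 cm of thermosteric rise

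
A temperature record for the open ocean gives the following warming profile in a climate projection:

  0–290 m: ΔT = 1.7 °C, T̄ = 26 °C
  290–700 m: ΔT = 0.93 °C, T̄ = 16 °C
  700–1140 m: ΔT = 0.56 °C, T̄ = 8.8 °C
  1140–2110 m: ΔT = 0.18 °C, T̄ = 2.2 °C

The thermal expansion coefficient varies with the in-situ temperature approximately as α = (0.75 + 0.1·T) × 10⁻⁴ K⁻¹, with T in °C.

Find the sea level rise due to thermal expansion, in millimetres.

Layer 1: α = (0.75 + 0.1×26)×10⁻⁴ = 3.35×10⁻⁴ K⁻¹
Layer 2: α = (0.75 + 0.1×16)×10⁻⁴ = 2.35×10⁻⁴ K⁻¹
Layer 3: α = (0.75 + 0.1×8.8)×10⁻⁴ = 1.63×10⁻⁴ K⁻¹
Layer 4: α = (0.75 + 0.1×2.2)×10⁻⁴ = 0.97×10⁻⁴ K⁻¹
290 × 1.7 × 3.35×10⁻⁴ = 0.165155 m
Layer 2: 410 × 2.35×10⁻⁴ × 0.93 = 0.0896055 m
1.63×10⁻⁴ × 440 × 0.56 = 0.0401632 m
1140–2110 m: 0.97×10⁻⁴ × 970 × 0.18 = 0.0169362 m
Δh = 0.165155 + 0.0896055 + 0.0401632 + 0.0169362 = 0.3118599 m ≈ 312 mm

Δh ≈ 312 mm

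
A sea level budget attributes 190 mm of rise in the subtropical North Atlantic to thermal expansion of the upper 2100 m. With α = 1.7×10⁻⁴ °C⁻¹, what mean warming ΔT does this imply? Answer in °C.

ΔT = Δh/(αH) = 0.19 / (1.7×10⁻⁴ × 2100) ≈ 0.5322 °C

about 0.532 °C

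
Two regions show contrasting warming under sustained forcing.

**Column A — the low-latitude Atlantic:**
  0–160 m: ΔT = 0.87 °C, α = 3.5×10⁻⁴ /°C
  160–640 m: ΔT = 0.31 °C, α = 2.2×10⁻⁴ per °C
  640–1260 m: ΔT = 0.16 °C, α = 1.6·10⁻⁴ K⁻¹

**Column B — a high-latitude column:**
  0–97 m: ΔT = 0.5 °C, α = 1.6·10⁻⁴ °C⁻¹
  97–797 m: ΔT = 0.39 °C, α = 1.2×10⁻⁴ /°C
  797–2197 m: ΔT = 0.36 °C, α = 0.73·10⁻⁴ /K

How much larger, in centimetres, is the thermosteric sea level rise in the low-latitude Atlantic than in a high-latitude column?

A 0–160 m: 160 × 3.5×10⁻⁴ × 0.87 = 0.04872 m
A Layer 2: 2.2×10⁻⁴ × 480 × 0.31 = 0.032736 m
A 1.6×10⁻⁴ × 0.16 × 620 = 0.015872 m
A total: 0.097328 m
B 0–97 m: 1.6×10⁻⁴ × 97 × 0.5 = 0.00776 m
B 97–797 m: 700 × 0.39 × 1.2×10⁻⁴ = 0.03276 m
B 797–2197 m: 0.73×10⁻⁴ × 1400 × 0.36 = 0.036792 m
B total: 0.077312 m
Difference: 0.097328 − 0.077312 = 0.020016 m

2.00 cm larger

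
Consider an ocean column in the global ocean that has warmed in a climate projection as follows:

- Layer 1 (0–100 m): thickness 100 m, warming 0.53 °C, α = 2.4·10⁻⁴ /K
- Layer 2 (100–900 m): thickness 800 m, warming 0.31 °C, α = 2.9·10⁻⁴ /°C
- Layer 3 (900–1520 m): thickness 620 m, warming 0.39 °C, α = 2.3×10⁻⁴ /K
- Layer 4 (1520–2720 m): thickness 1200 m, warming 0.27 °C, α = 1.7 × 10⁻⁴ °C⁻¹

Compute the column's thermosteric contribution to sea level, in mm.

Δh ≈ 200 mm

0–100 m: 2.4×10⁻⁴ × 0.53 × 100 = 0.01272 m
Layer 2: 0.31 × 800 × 2.9×10⁻⁴ = 0.07192 m
0.39 × 2.3×10⁻⁴ × 620 = 0.055614 m
0.27 × 1.7×10⁻⁴ × 1200 = 0.05508 m
Δh = 0.01272 + 0.07192 + 0.055614 + 0.05508 = 0.195334 m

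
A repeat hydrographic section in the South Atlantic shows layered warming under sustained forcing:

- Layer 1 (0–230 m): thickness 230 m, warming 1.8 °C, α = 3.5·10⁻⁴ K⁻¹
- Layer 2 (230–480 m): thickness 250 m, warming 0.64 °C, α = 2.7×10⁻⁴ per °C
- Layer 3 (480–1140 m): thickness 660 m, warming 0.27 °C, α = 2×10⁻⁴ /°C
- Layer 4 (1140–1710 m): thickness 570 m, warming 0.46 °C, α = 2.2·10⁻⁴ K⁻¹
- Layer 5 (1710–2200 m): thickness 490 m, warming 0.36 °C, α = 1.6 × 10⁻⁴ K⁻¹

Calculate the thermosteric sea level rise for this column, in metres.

Δh ≈ 0.31 m

Layer 1: 3.5×10⁻⁴ × 1.8 × 230 = 0.14490 m
0.64 × 250 × 2.7×10⁻⁴ = 0.04320 m
480–1140 m: 2×10⁻⁴ × 0.27 × 660 = 0.03564 m
570 × 2.2×10⁻⁴ × 0.46 = 0.057684 m
1710–2200 m: 1.6×10⁻⁴ × 0.36 × 490 = 0.028224 m
Δh = 0.14490 + 0.04320 + 0.03564 + 0.057684 + 0.028224 = 0.309648 m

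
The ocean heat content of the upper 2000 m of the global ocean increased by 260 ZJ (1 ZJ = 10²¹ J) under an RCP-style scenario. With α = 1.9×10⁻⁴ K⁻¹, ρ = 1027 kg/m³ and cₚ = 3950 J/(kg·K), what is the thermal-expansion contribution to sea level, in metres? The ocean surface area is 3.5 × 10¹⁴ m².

Per unit area: Q = 260×10²¹ / (3.5×10¹⁴) ≈ 7.429×10⁸ J/m²
Δh = αQ/(ρcₚ) = 1.9×10⁻⁴ × 7.429×10⁸ / (1027 × 3950) ≈ 0.034795 m

0.0348 m of thermosteric rise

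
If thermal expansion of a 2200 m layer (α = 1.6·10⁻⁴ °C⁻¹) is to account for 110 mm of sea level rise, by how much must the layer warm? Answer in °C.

0.31 °C

ΔT = Δh/(αH) = 0.11 / (1.6×10⁻⁴ × 2200) = 0.3125 °C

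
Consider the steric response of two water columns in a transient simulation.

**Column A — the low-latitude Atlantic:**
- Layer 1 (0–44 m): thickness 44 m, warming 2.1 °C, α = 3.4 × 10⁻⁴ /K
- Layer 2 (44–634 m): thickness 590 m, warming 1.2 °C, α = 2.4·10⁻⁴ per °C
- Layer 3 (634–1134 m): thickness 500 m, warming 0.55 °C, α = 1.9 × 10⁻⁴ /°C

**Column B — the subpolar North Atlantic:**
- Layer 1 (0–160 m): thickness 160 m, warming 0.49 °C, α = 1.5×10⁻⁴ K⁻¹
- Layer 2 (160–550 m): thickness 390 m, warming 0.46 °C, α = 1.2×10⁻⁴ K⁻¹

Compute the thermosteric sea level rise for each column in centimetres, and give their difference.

A: 25.4 cm; B: 3.33 cm; difference 22.0 cm

A 0–44 m: 44 × 3.4×10⁻⁴ × 2.1 = 0.031416 m
A Layer 2: 2.4×10⁻⁴ × 1.2 × 590 = 0.16992 m
A Layer 3: 500 × 1.9×10⁻⁴ × 0.55 = 0.05225 m
A total: 0.253586 m
B Layer 1: 160 × 0.49 × 1.5×10⁻⁴ = 0.01176 m
B 0.46 × 390 × 1.2×10⁻⁴ = 0.021528 m
B total: 0.033288 m
Difference: 0.253586 − 0.033288 = 0.220298 m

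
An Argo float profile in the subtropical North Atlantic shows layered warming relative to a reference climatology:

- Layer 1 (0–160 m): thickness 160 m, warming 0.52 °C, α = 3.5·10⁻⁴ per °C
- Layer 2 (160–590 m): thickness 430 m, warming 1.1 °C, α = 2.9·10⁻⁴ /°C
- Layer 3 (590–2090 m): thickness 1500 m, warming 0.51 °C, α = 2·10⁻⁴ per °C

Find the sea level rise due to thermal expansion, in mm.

Layer 1: 3.5×10⁻⁴ × 160 × 0.52 = 0.02912 m
160–590 m: 2.9×10⁻⁴ × 1.1 × 430 = 0.13717 m
590–2090 m: 0.51 × 1500 × 2×10⁻⁴ = 0.15300 m
Δh = 0.02912 + 0.13717 + 0.15300 = 0.31929 m

about 319 mm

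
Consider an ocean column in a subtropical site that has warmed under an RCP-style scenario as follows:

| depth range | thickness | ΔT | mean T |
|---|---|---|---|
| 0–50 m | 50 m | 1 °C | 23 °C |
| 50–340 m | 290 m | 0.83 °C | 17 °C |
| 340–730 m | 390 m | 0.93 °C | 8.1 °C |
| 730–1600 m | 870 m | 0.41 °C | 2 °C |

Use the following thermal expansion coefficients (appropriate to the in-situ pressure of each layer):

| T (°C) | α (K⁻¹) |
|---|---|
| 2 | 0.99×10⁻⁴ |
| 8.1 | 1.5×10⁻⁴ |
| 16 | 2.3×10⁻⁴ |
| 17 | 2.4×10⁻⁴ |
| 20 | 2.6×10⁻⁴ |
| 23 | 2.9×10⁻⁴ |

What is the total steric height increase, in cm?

Layer 1 at 23 °C → α = 2.9×10⁻⁴ K⁻¹
Layer 2 at 17 °C → α = 2.4×10⁻⁴ K⁻¹
Layer 3 at 8.1 °C → α = 1.5×10⁻⁴ K⁻¹
Layer 4 at 2 °C → α = 0.99×10⁻⁴ K⁻¹
1 × 2.9×10⁻⁴ × 50 = 0.01450 m
50–340 m: 290 × 0.83 × 2.4×10⁻⁴ = 0.057768 m
390 × 0.93 × 1.5×10⁻⁴ = 0.054405 m
730–1600 m: 0.41 × 870 × 0.99×10⁻⁴ = 0.0353133 m
Δh = 0.01450 + 0.057768 + 0.054405 + 0.0353133 = 0.1619863 m

Δh ≈ 16.2 cm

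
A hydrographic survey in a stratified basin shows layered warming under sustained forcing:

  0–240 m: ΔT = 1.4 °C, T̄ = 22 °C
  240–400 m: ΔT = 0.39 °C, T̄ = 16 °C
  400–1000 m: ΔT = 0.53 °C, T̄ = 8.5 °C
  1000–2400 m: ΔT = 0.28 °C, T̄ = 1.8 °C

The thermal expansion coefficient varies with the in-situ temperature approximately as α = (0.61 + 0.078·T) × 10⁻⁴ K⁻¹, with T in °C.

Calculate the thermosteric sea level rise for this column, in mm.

Layer 1: α = (0.61 + 0.078×22)×10⁻⁴ = 2.326×10⁻⁴ K⁻¹
Layer 2: α = (0.61 + 0.078×16)×10⁻⁴ = 1.858×10⁻⁴ K⁻¹
Layer 3: α = (0.61 + 0.078×8.5)×10⁻⁴ = 1.273×10⁻⁴ K⁻¹
Layer 4: α = (0.61 + 0.078×1.8)×10⁻⁴ = 0.7504×10⁻⁴ K⁻¹
240 × 2.326×10⁻⁴ × 1.4 = 0.0781536 m
240–400 m: 0.39 × 1.858×10⁻⁴ × 160 = 0.01159392 m
Layer 3: 600 × 1.273×10⁻⁴ × 0.53 = 0.0404814 m
1000–2400 m: 0.28 × 0.7504×10⁻⁴ × 1400 = 0.02941568 m
Δh = 0.0781536 + 0.01159392 + 0.0404814 + 0.02941568 = 0.1596446 m ≈ 160 mm

Δh ≈ 160 mm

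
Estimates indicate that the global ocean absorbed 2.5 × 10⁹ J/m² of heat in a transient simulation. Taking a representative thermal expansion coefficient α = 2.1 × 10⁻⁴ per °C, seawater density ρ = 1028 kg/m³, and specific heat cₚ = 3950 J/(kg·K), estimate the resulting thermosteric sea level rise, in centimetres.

Δh = αQ/(ρcₚ) = 2.1×10⁻⁴ × 2.5×10⁹ / (1028 × 3950) ≈ 0.12929 m

Δh ≈ 12.9 cm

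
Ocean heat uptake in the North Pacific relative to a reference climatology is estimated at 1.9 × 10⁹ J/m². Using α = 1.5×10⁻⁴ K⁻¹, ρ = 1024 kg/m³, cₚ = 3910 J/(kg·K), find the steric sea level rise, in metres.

Δh = αQ/(ρcₚ) = 1.5×10⁻⁴ × 1.9×10⁹ / (1024 × 3910) ≈ 0.071182 m

about 0.0712 m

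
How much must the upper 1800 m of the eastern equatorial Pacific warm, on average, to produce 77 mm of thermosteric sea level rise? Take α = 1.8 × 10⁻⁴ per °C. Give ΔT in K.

ΔT = Δh/(αH) = 0.077 / (1.8×10⁻⁴ × 1800) ≈ 0.2377 K

ΔT ≈ 0.24 K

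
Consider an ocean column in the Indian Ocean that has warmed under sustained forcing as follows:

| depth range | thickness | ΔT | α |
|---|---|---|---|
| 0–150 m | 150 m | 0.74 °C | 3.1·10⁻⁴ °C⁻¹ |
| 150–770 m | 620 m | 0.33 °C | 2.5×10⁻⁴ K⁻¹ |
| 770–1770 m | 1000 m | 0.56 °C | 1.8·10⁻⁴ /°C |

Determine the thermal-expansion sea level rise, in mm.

0–150 m: 0.74 × 150 × 3.1×10⁻⁴ = 0.03441 m
150–770 m: 0.33 × 620 × 2.5×10⁻⁴ = 0.05115 m
Layer 3: 0.56 × 1.8×10⁻⁴ × 1000 = 0.10080 m
Δh = 0.03441 + 0.05115 + 0.10080 = 0.18636 m ≈ 190 mm

190 mm of thermosteric rise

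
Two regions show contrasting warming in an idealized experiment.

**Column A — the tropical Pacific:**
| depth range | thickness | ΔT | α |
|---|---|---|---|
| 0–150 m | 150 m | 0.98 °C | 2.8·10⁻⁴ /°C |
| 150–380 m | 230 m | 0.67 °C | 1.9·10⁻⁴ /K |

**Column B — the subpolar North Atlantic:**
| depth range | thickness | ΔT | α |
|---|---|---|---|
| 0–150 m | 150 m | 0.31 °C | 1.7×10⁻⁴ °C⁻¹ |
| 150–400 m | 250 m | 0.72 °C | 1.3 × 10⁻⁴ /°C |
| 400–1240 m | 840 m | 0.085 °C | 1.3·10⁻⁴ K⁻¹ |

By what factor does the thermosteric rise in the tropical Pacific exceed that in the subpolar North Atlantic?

A 0–150 m: 2.8×10⁻⁴ × 0.98 × 150 = 0.04116 m
A 150–380 m: 1.9×10⁻⁴ × 230 × 0.67 = 0.029279 m
A total: 0.070439 m
B Layer 1: 0.31 × 150 × 1.7×10⁻⁴ = 0.007905 m
B 150–400 m: 250 × 0.72 × 1.3×10⁻⁴ = 0.02340 m
B 0.085 × 840 × 1.3×10⁻⁴ = 0.009282 m
B total: 0.040587 m
Ratio: 0.070439 / 0.040587 ≈ 1.736

1.7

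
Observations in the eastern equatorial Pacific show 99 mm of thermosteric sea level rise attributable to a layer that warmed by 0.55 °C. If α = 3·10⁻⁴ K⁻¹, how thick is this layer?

about 600 m

H = Δh/(αΔT) = 0.099 / (3×10⁻⁴ × 0.55) = 600.0 m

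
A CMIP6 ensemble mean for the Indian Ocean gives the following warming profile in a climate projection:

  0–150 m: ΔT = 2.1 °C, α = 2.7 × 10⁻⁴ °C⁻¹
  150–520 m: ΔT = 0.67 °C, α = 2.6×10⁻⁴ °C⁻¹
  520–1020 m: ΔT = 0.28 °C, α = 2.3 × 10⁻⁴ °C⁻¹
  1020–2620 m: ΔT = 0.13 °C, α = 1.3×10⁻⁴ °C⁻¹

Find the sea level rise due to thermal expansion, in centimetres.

Δh = 20.9 cm

0–150 m: 150 × 2.7×10⁻⁴ × 2.1 = 0.08505 m
Layer 2: 0.67 × 2.6×10⁻⁴ × 370 = 0.064454 m
520–1020 m: 2.3×10⁻⁴ × 500 × 0.28 = 0.03220 m
1020–2620 m: 0.13 × 1600 × 1.3×10⁻⁴ = 0.02704 m
Δh = 0.08505 + 0.064454 + 0.03220 + 0.02704 = 0.208744 m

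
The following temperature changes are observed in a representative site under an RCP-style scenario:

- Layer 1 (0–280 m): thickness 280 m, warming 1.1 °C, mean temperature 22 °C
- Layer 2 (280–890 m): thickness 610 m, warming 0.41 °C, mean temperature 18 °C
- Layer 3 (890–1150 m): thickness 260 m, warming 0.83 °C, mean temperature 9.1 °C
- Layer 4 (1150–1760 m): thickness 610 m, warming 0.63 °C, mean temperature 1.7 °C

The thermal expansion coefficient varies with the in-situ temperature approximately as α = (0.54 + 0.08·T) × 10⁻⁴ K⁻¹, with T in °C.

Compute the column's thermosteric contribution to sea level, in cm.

Layer 1: α = (0.54 + 0.08×22)×10⁻⁴ = 2.3×10⁻⁴ K⁻¹
Layer 2: α = (0.54 + 0.08×18)×10⁻⁴ = 1.98×10⁻⁴ K⁻¹
Layer 3: α = (0.54 + 0.08×9.1)×10⁻⁴ = 1.268×10⁻⁴ K⁻¹
Layer 4: α = (0.54 + 0.08×1.7)×10⁻⁴ = 0.676×10⁻⁴ K⁻¹
2.3×10⁻⁴ × 280 × 1.1 = 0.07084 m
Layer 2: 610 × 1.98×10⁻⁴ × 0.41 = 0.0495198 m
Layer 3: 1.268×10⁻⁴ × 260 × 0.83 = 0.02736344 m
Layer 4: 0.676×10⁻⁴ × 610 × 0.63 = 0.02597868 m
Δh = 0.07084 + 0.0495198 + 0.02736344 + 0.02597868 = 0.17370192 m ≈ 17.4 cm

17.4 cm of thermosteric rise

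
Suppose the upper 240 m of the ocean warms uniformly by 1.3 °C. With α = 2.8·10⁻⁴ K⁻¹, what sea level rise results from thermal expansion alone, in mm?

87.4 mm of thermosteric rise

Δh = αΔT·H = 2.8×10⁻⁴ × 1.3 × 240 = 0.08736 m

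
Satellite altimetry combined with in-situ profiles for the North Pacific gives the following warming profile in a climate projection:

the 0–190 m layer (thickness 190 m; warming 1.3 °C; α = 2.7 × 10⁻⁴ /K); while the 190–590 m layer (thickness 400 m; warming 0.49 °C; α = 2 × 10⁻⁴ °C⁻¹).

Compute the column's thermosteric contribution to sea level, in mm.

0–190 m: 1.3 × 2.7×10⁻⁴ × 190 = 0.06669 m
0.49 × 400 × 2×10⁻⁴ = 0.03920 m
Δh = 0.06669 + 0.03920 = 0.10589 m ≈ 110 mm

Δh = 110 mm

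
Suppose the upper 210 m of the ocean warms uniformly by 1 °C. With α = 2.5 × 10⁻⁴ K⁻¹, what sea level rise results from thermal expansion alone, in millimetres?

Δh = αΔT·H = 2.5×10⁻⁴ × 1 × 210 = 0.05250 m

Δh ≈ 52.5 mm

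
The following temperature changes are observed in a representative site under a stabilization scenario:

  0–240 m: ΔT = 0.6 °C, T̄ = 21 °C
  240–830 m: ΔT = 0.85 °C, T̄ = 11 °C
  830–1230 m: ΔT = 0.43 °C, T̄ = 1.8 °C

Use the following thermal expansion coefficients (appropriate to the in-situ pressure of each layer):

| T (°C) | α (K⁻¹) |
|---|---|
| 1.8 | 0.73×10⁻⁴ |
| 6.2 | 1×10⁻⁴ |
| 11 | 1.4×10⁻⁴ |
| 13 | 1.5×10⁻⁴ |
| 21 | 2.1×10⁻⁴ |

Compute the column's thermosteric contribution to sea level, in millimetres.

about 110 mm

Layer 1 at 21 °C → α = 2.1×10⁻⁴ K⁻¹
Layer 2 at 11 °C → α = 1.4×10⁻⁴ K⁻¹
Layer 3 at 1.8 °C → α = 0.73×10⁻⁴ K⁻¹
2.1×10⁻⁴ × 240 × 0.6 = 0.03024 m
240–830 m: 1.4×10⁻⁴ × 0.85 × 590 = 0.07021 m
Layer 3: 400 × 0.73×10⁻⁴ × 0.43 = 0.012556 m
Δh = 0.03024 + 0.07021 + 0.012556 = 0.113006 m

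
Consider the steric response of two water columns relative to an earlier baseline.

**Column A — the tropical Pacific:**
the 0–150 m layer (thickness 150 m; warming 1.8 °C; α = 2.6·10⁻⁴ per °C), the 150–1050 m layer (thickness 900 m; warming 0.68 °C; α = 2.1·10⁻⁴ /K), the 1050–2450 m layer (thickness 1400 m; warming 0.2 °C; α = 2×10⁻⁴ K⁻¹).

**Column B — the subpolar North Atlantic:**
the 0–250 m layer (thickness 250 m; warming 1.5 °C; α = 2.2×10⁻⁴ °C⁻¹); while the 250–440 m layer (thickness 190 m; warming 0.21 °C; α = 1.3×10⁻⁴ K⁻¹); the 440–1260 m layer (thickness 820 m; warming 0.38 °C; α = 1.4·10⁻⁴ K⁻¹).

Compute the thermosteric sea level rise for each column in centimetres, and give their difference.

Δh_A ≈ 25 cm, Δh_B ≈ 13 cm; difference ≈ 12 cm

A 0–150 m: 150 × 1.8 × 2.6×10⁻⁴ = 0.07020 m
A Layer 2: 900 × 0.68 × 2.1×10⁻⁴ = 0.12852 m
A 1050–2450 m: 1400 × 0.2 × 2×10⁻⁴ = 0.05600 m
A total: 0.25472 m
B 2.2×10⁻⁴ × 250 × 1.5 = 0.08250 m
B 190 × 0.21 × 1.3×10⁻⁴ = 0.005187 m
B 820 × 0.38 × 1.4×10⁻⁴ = 0.043624 m
B total: 0.131311 m
Difference: 0.25472 − 0.131311 = 0.123409 m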